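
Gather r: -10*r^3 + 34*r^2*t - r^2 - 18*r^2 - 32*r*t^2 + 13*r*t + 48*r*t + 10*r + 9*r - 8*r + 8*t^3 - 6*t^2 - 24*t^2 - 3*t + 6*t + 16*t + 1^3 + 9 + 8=-10*r^3 + r^2*(34*t - 19) + r*(-32*t^2 + 61*t + 11) + 8*t^3 - 30*t^2 + 19*t + 18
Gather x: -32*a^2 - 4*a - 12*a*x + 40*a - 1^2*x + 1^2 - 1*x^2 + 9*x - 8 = -32*a^2 + 36*a - x^2 + x*(8 - 12*a) - 7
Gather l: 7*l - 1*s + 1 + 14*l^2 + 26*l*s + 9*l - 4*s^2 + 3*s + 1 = 14*l^2 + l*(26*s + 16) - 4*s^2 + 2*s + 2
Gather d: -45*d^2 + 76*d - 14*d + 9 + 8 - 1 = -45*d^2 + 62*d + 16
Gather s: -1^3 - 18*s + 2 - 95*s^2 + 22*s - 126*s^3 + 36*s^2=-126*s^3 - 59*s^2 + 4*s + 1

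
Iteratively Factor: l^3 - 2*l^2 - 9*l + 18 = (l - 3)*(l^2 + l - 6) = (l - 3)*(l + 3)*(l - 2)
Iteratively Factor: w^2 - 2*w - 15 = (w + 3)*(w - 5)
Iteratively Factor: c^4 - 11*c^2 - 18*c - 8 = (c + 1)*(c^3 - c^2 - 10*c - 8) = (c + 1)^2*(c^2 - 2*c - 8) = (c + 1)^2*(c + 2)*(c - 4)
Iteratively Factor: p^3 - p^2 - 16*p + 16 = (p + 4)*(p^2 - 5*p + 4) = (p - 1)*(p + 4)*(p - 4)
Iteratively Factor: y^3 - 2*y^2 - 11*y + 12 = (y + 3)*(y^2 - 5*y + 4) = (y - 4)*(y + 3)*(y - 1)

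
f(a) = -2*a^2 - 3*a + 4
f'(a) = -4*a - 3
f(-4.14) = -17.86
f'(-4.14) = 13.56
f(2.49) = -15.87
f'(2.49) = -12.96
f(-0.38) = 4.85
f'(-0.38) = -1.48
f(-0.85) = 5.10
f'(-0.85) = 0.40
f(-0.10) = 4.28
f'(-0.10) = -2.60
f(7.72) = -138.36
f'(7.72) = -33.88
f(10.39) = -243.07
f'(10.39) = -44.56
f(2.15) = -11.70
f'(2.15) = -11.60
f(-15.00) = -401.00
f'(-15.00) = 57.00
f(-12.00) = -248.00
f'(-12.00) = 45.00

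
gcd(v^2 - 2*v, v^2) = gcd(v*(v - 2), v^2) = v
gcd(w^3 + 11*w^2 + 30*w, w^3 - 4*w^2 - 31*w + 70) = w + 5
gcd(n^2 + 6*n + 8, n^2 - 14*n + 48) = 1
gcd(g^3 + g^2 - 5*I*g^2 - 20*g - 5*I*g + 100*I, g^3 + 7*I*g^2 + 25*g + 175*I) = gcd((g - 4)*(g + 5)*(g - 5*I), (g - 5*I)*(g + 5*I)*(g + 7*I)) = g - 5*I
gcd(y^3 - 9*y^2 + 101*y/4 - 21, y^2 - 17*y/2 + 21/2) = y - 3/2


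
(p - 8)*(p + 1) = p^2 - 7*p - 8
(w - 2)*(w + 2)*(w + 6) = w^3 + 6*w^2 - 4*w - 24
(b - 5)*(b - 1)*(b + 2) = b^3 - 4*b^2 - 7*b + 10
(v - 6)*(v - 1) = v^2 - 7*v + 6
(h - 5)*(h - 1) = h^2 - 6*h + 5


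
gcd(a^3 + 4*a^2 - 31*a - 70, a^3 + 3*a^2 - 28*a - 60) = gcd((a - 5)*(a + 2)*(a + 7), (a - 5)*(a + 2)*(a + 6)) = a^2 - 3*a - 10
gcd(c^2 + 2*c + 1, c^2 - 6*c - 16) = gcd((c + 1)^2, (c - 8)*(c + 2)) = 1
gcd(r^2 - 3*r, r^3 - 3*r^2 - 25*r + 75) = r - 3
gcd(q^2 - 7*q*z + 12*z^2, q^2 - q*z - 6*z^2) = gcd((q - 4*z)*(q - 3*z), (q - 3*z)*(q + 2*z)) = -q + 3*z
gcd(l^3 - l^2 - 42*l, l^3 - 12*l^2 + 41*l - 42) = l - 7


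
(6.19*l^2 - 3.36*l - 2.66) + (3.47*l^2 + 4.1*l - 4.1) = 9.66*l^2 + 0.74*l - 6.76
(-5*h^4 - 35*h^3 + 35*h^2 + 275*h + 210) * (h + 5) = -5*h^5 - 60*h^4 - 140*h^3 + 450*h^2 + 1585*h + 1050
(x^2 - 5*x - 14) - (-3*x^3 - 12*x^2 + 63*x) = 3*x^3 + 13*x^2 - 68*x - 14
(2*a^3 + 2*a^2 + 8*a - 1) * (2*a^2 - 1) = 4*a^5 + 4*a^4 + 14*a^3 - 4*a^2 - 8*a + 1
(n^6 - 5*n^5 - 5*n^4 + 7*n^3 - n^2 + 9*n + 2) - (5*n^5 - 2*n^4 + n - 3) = n^6 - 10*n^5 - 3*n^4 + 7*n^3 - n^2 + 8*n + 5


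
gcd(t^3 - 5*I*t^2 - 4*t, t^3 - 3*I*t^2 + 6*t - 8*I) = t^2 - 5*I*t - 4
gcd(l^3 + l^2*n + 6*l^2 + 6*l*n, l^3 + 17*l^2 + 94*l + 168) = l + 6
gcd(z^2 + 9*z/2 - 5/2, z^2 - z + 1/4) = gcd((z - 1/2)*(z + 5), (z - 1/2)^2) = z - 1/2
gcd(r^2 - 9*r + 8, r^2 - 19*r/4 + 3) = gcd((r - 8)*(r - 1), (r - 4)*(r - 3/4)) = 1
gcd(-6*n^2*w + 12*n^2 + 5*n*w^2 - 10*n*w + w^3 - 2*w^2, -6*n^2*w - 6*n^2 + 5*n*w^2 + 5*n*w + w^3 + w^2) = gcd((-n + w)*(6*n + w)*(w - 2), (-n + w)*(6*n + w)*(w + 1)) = -6*n^2 + 5*n*w + w^2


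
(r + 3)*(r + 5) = r^2 + 8*r + 15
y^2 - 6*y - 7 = (y - 7)*(y + 1)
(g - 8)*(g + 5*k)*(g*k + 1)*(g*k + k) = g^4*k^2 + 5*g^3*k^3 - 7*g^3*k^2 + g^3*k - 35*g^2*k^3 - 3*g^2*k^2 - 7*g^2*k - 40*g*k^3 - 35*g*k^2 - 8*g*k - 40*k^2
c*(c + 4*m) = c^2 + 4*c*m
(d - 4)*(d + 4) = d^2 - 16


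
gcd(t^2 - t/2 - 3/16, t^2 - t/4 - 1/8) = t + 1/4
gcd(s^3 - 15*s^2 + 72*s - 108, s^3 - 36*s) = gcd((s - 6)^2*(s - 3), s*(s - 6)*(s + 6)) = s - 6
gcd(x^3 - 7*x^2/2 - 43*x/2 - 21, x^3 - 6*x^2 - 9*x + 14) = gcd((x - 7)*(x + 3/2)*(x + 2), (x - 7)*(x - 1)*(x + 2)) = x^2 - 5*x - 14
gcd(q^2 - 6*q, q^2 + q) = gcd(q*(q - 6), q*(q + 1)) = q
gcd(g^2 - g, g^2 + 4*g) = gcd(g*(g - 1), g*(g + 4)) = g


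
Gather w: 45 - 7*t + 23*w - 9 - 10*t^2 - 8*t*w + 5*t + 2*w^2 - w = -10*t^2 - 2*t + 2*w^2 + w*(22 - 8*t) + 36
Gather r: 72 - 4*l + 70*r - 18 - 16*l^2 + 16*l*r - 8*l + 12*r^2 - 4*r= -16*l^2 - 12*l + 12*r^2 + r*(16*l + 66) + 54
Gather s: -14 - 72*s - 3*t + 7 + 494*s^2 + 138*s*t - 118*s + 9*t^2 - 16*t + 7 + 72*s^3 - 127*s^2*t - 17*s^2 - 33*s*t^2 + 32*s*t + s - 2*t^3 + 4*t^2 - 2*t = 72*s^3 + s^2*(477 - 127*t) + s*(-33*t^2 + 170*t - 189) - 2*t^3 + 13*t^2 - 21*t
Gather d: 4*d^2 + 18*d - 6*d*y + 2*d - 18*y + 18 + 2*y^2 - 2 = 4*d^2 + d*(20 - 6*y) + 2*y^2 - 18*y + 16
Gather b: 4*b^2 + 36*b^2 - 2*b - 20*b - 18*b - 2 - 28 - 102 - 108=40*b^2 - 40*b - 240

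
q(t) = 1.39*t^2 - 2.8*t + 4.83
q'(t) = 2.78*t - 2.8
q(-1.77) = 14.14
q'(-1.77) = -7.72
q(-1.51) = 12.23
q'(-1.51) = -7.00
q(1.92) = 4.58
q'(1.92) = 2.54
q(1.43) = 3.67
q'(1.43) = 1.18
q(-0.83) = 8.11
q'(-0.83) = -5.11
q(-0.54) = 6.75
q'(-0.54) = -4.30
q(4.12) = 16.89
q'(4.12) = 8.65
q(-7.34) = 100.27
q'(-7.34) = -23.21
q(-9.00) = 142.62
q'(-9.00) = -27.82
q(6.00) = 38.07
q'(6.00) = 13.88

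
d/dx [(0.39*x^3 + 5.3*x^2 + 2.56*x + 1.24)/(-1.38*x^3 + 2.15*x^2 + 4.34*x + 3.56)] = (2.22044604925031e-16*x^5 + 8.1525*x^4 + 10.4508*x^3 + 26.7968*x^2 + 32.404*x + 3.732)/(1.9044*x^6 - 5.934*x^5 - 7.3559*x^4 + 8.8364*x^3 + 34.1436*x^2 + 30.9008*x + 12.6736)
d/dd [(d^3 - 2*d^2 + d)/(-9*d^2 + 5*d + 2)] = (-9*d^4 + 10*d^3 + 5*d^2 - 8*d + 2)/(81*d^4 - 90*d^3 - 11*d^2 + 20*d + 4)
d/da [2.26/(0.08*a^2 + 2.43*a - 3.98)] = (-0.3616*a - 5.4918)/(0.08*a^2 + 2.43*a - 3.98)^2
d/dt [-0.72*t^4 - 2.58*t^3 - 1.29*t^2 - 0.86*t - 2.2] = -2.88*t^3 - 7.74*t^2 - 2.58*t - 0.86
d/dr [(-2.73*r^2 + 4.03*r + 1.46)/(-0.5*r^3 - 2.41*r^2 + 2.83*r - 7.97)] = (-1.365*r^4 + 4.03*r^3 + 4.1764*r^2 + 50.5534*r - 36.2509)/(0.25*r^6 + 2.41*r^5 + 2.9781*r^4 - 5.6706*r^3 + 46.4243*r^2 - 45.1102*r + 63.5209)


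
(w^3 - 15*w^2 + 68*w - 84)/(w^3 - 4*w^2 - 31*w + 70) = (w - 6)/(w + 5)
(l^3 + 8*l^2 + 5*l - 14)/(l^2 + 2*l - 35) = (l^2 + l - 2)/(l - 5)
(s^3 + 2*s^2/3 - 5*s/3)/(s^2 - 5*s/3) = (3*s^2 + 2*s - 5)/(3*s - 5)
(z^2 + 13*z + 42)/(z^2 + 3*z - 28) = (z + 6)/(z - 4)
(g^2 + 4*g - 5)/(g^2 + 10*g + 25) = (g - 1)/(g + 5)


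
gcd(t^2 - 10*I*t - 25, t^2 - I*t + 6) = 1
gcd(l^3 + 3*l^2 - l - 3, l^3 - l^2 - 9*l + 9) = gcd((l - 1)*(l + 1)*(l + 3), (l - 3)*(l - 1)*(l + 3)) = l^2 + 2*l - 3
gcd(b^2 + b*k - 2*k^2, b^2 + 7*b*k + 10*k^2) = b + 2*k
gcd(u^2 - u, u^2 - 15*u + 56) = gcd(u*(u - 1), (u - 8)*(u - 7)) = 1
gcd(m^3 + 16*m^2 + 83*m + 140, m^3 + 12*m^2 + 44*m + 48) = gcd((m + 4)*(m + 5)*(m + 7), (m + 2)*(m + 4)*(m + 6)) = m + 4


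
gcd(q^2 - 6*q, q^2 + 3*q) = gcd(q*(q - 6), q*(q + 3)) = q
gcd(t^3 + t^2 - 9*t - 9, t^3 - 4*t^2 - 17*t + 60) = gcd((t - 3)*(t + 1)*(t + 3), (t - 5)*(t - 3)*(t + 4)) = t - 3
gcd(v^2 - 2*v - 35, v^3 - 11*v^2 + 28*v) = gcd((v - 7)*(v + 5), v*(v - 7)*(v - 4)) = v - 7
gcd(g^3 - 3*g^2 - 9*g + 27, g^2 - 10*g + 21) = g - 3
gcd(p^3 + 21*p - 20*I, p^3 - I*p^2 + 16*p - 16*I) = p^2 - 5*I*p - 4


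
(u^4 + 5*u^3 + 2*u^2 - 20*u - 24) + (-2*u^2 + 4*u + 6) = u^4 + 5*u^3 - 16*u - 18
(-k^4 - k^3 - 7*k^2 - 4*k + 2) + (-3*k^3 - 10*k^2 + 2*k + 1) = -k^4 - 4*k^3 - 17*k^2 - 2*k + 3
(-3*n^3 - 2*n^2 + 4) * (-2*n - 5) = 6*n^4 + 19*n^3 + 10*n^2 - 8*n - 20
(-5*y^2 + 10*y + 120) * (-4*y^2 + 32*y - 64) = 20*y^4 - 200*y^3 + 160*y^2 + 3200*y - 7680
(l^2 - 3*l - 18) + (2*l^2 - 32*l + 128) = 3*l^2 - 35*l + 110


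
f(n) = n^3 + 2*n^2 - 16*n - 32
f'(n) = 3*n^2 + 4*n - 16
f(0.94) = -44.44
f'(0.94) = -9.59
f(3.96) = -1.90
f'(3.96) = 46.88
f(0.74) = -42.34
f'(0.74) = -11.40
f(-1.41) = -8.27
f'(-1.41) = -15.68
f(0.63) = -41.04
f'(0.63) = -12.29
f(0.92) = -44.25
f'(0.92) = -9.78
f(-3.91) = 1.36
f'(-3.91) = 14.22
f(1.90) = -48.32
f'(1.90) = 2.43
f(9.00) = 715.00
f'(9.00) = 263.00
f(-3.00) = 7.00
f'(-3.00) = -1.00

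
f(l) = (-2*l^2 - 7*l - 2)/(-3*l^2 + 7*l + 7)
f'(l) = (-4*l - 7)/(-3*l^2 + 7*l + 7) + (6*l - 7)*(-2*l^2 - 7*l - 2)/(-3*l^2 + 7*l + 7)^2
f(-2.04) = -0.20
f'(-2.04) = -0.25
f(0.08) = -0.34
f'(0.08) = -0.68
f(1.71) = -1.94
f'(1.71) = -1.98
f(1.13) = -1.12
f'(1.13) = -1.02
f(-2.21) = -0.16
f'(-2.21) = -0.22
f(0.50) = -0.62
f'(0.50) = -0.67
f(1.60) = -1.74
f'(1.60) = -1.70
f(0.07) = -0.33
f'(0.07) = -0.68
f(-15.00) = 0.45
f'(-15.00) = -0.01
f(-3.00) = -0.02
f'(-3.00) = -0.14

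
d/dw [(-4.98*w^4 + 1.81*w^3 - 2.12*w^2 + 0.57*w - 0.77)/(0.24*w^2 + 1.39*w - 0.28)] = (-2.3904*w^5 - 20.3322*w^4 + 10.6094*w^3 - 4.604*w^2 + 1.5568*w + 0.9107)/(0.0576*w^4 + 0.6672*w^3 + 1.7977*w^2 - 0.7784*w + 0.0784)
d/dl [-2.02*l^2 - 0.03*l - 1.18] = -4.04*l - 0.03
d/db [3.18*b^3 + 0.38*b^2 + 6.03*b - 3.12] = 9.54*b^2 + 0.76*b + 6.03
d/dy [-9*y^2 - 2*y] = -18*y - 2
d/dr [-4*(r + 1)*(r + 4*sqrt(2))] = -8*r - 16*sqrt(2) - 4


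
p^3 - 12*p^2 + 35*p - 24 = (p - 8)*(p - 3)*(p - 1)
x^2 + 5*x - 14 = (x - 2)*(x + 7)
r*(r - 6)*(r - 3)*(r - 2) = r^4 - 11*r^3 + 36*r^2 - 36*r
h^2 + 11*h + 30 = (h + 5)*(h + 6)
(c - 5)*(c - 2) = c^2 - 7*c + 10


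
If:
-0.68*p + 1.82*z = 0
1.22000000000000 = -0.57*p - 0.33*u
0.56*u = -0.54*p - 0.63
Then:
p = -3.37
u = 2.13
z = -1.26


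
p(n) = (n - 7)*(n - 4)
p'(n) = 2*n - 11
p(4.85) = -1.83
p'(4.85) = -1.30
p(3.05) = 3.75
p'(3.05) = -4.90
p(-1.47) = 46.33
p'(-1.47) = -13.94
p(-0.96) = 39.48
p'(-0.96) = -12.92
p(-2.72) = 65.32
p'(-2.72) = -16.44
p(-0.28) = 31.16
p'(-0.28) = -11.56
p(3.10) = 3.51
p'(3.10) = -4.80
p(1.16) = 16.59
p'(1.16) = -8.68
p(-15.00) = 418.00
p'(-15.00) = -41.00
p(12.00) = 40.00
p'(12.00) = 13.00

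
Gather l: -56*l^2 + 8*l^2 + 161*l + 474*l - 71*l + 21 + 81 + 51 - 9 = -48*l^2 + 564*l + 144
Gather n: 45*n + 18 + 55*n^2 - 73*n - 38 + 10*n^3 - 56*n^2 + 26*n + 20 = 10*n^3 - n^2 - 2*n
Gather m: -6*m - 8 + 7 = -6*m - 1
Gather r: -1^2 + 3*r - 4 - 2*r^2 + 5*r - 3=-2*r^2 + 8*r - 8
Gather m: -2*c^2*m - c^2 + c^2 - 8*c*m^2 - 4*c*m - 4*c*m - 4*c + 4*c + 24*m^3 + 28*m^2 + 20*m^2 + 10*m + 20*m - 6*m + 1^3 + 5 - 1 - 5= 24*m^3 + m^2*(48 - 8*c) + m*(-2*c^2 - 8*c + 24)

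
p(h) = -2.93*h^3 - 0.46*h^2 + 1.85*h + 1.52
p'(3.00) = -80.02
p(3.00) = -76.18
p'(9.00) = -718.42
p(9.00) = -2155.06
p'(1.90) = -31.63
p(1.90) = -16.72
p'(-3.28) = -89.70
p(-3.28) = 93.90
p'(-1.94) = -29.45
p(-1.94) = 17.59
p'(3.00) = -80.02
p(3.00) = -76.18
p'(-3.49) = -102.00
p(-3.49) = 114.01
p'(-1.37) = -13.39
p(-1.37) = 5.66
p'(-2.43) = -47.82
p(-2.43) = 36.35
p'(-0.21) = 1.66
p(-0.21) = 1.14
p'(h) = -8.79*h^2 - 0.92*h + 1.85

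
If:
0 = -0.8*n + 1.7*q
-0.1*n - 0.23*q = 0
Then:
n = 0.00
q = 0.00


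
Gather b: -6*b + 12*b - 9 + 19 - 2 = 6*b + 8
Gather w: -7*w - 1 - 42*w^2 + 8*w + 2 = -42*w^2 + w + 1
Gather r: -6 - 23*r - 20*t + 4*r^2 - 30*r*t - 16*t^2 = 4*r^2 + r*(-30*t - 23) - 16*t^2 - 20*t - 6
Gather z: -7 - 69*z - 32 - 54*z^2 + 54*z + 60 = -54*z^2 - 15*z + 21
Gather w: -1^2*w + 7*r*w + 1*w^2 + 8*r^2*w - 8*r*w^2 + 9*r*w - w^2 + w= -8*r*w^2 + w*(8*r^2 + 16*r)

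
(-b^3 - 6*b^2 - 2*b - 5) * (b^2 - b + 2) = -b^5 - 5*b^4 + 2*b^3 - 15*b^2 + b - 10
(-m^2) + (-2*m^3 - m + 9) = -2*m^3 - m^2 - m + 9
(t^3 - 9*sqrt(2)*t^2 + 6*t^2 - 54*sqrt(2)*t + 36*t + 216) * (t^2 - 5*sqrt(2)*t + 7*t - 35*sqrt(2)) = t^5 - 14*sqrt(2)*t^4 + 13*t^4 - 182*sqrt(2)*t^3 + 168*t^3 - 768*sqrt(2)*t^2 + 1638*t^2 - 2340*sqrt(2)*t + 5292*t - 7560*sqrt(2)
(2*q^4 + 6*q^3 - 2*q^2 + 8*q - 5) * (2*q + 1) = 4*q^5 + 14*q^4 + 2*q^3 + 14*q^2 - 2*q - 5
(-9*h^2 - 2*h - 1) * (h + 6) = -9*h^3 - 56*h^2 - 13*h - 6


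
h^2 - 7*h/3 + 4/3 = (h - 4/3)*(h - 1)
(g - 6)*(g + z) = g^2 + g*z - 6*g - 6*z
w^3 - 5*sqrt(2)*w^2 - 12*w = w*(w - 6*sqrt(2))*(w + sqrt(2))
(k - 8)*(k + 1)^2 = k^3 - 6*k^2 - 15*k - 8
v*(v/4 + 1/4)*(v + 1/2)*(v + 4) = v^4/4 + 11*v^3/8 + 13*v^2/8 + v/2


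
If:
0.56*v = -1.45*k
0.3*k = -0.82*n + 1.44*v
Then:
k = -0.386206896551724*v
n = 1.89739276703112*v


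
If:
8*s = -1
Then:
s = -1/8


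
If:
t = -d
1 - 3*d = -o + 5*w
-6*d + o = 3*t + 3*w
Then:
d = -t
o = 3/2 - 3*t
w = 1/2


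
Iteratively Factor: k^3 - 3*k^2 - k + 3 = (k - 3)*(k^2 - 1) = (k - 3)*(k + 1)*(k - 1)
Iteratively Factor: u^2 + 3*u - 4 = (u - 1)*(u + 4)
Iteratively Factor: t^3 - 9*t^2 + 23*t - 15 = (t - 1)*(t^2 - 8*t + 15) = (t - 3)*(t - 1)*(t - 5)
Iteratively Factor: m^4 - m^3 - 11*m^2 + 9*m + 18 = (m - 3)*(m^3 + 2*m^2 - 5*m - 6) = (m - 3)*(m + 1)*(m^2 + m - 6) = (m - 3)*(m + 1)*(m + 3)*(m - 2)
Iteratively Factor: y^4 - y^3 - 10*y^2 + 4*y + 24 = (y + 2)*(y^3 - 3*y^2 - 4*y + 12) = (y - 2)*(y + 2)*(y^2 - y - 6) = (y - 3)*(y - 2)*(y + 2)*(y + 2)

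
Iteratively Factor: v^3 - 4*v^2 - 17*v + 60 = (v + 4)*(v^2 - 8*v + 15) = (v - 3)*(v + 4)*(v - 5)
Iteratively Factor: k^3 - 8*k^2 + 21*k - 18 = (k - 2)*(k^2 - 6*k + 9) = (k - 3)*(k - 2)*(k - 3)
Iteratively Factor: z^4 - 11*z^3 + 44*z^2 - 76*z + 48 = (z - 2)*(z^3 - 9*z^2 + 26*z - 24) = (z - 2)^2*(z^2 - 7*z + 12) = (z - 3)*(z - 2)^2*(z - 4)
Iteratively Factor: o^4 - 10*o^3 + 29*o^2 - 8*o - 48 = (o - 3)*(o^3 - 7*o^2 + 8*o + 16) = (o - 4)*(o - 3)*(o^2 - 3*o - 4) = (o - 4)*(o - 3)*(o + 1)*(o - 4)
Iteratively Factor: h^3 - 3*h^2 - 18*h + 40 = (h + 4)*(h^2 - 7*h + 10) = (h - 5)*(h + 4)*(h - 2)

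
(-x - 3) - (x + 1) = -2*x - 4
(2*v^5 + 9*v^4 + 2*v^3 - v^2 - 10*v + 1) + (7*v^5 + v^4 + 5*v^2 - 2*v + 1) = 9*v^5 + 10*v^4 + 2*v^3 + 4*v^2 - 12*v + 2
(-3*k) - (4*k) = -7*k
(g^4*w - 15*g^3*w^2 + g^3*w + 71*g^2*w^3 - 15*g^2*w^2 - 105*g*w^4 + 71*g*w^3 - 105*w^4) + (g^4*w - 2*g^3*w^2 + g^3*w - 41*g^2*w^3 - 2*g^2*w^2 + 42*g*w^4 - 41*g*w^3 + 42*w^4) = 2*g^4*w - 17*g^3*w^2 + 2*g^3*w + 30*g^2*w^3 - 17*g^2*w^2 - 63*g*w^4 + 30*g*w^3 - 63*w^4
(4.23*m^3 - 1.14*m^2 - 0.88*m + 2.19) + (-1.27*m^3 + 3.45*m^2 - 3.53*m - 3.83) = 2.96*m^3 + 2.31*m^2 - 4.41*m - 1.64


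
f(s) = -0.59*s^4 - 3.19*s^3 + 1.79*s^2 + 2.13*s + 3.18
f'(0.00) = 2.13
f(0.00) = 3.18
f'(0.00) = 2.13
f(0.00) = 3.18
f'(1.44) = -19.61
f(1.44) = -2.10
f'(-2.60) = -30.39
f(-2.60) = 38.85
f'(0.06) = 2.31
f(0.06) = 3.31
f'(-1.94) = -23.60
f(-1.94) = 20.72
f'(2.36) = -73.74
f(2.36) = -42.06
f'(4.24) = -334.63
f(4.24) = -389.45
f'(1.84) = -38.38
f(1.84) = -13.48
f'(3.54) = -209.82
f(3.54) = -201.02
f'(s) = -2.36*s^3 - 9.57*s^2 + 3.58*s + 2.13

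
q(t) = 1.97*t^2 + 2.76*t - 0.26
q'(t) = 3.94*t + 2.76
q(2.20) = 15.35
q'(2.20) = 11.43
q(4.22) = 46.47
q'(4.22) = 19.39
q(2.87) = 23.89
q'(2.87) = 14.07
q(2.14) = 14.67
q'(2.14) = 11.19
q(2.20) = 15.35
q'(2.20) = 11.43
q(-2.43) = 4.67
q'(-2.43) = -6.81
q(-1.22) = -0.70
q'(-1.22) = -2.05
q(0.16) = 0.23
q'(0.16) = 3.39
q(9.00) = 184.15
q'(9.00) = 38.22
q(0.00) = -0.26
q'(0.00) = 2.76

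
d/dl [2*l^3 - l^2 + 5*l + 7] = 6*l^2 - 2*l + 5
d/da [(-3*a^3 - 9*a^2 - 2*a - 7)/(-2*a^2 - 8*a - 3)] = (6*a^4 + 48*a^3 + 95*a^2 + 26*a - 50)/(4*a^4 + 32*a^3 + 76*a^2 + 48*a + 9)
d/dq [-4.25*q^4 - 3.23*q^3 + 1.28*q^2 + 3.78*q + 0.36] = -17.0*q^3 - 9.69*q^2 + 2.56*q + 3.78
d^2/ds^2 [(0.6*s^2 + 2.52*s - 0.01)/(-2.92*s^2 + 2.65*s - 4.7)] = (7.105427357601e-15*s^4 - 52.258656*s^3 + 49.917984*s^2 + 207.0426*s - 89.41523)/(24.897088*s^6 - 67.78488*s^5 + 181.73934*s^4 - 236.821225*s^3 + 292.52565*s^2 - 175.6155*s + 103.823)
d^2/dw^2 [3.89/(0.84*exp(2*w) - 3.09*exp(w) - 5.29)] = ((12.0201 - 13.0704*exp(w))*(-0.84*exp(2*w) + 3.09*exp(w) + 5.29) - 3.89*(1.68*exp(w) - 3.09)*(3.36*exp(w) - 6.18)*exp(w))*exp(w)/(-0.84*exp(2*w) + 3.09*exp(w) + 5.29)^3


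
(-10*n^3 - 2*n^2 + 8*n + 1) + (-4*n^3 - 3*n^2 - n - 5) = -14*n^3 - 5*n^2 + 7*n - 4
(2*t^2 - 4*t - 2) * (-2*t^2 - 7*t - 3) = -4*t^4 - 6*t^3 + 26*t^2 + 26*t + 6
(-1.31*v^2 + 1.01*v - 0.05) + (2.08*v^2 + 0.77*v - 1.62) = 0.77*v^2 + 1.78*v - 1.67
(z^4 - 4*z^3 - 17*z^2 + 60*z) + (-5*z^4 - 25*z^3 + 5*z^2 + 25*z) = -4*z^4 - 29*z^3 - 12*z^2 + 85*z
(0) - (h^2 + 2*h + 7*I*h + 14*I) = -h^2 - 2*h - 7*I*h - 14*I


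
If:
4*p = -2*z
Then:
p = -z/2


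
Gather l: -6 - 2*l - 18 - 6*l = -8*l - 24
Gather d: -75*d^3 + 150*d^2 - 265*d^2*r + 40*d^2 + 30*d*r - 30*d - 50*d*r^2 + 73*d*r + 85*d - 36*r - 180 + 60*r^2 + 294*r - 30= -75*d^3 + d^2*(190 - 265*r) + d*(-50*r^2 + 103*r + 55) + 60*r^2 + 258*r - 210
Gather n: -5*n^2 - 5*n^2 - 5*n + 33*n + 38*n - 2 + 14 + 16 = -10*n^2 + 66*n + 28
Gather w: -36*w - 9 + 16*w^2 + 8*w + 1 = 16*w^2 - 28*w - 8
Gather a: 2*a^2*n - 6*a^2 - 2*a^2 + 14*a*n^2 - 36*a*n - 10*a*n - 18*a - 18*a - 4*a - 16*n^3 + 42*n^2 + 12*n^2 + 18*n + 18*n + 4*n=a^2*(2*n - 8) + a*(14*n^2 - 46*n - 40) - 16*n^3 + 54*n^2 + 40*n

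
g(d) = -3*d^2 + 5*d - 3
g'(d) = 5 - 6*d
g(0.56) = -1.14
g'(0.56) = 1.64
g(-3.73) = -63.39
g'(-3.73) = 27.38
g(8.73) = -187.99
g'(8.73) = -47.38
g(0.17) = -2.24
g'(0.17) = 3.98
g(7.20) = -122.52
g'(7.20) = -38.20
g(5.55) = -67.66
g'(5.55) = -28.30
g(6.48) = -96.57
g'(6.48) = -33.88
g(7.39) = -129.89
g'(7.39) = -39.34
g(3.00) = -15.00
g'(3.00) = -13.00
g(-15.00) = -753.00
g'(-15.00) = 95.00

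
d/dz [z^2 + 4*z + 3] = 2*z + 4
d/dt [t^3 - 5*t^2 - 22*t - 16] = 3*t^2 - 10*t - 22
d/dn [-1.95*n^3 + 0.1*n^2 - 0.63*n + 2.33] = -5.85*n^2 + 0.2*n - 0.63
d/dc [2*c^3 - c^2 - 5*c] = 6*c^2 - 2*c - 5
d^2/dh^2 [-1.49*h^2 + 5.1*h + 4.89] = -2.98000000000000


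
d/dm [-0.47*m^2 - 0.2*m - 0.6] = -0.94*m - 0.2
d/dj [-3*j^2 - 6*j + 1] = -6*j - 6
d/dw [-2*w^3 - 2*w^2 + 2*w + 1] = -6*w^2 - 4*w + 2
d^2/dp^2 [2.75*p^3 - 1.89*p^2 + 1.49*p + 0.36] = 16.5*p - 3.78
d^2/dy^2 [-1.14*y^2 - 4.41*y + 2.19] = -2.28000000000000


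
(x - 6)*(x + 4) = x^2 - 2*x - 24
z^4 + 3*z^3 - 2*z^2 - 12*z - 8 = (z - 2)*(z + 1)*(z + 2)^2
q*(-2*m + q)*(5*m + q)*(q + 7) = -10*m^2*q^2 - 70*m^2*q + 3*m*q^3 + 21*m*q^2 + q^4 + 7*q^3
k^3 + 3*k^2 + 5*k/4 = k*(k + 1/2)*(k + 5/2)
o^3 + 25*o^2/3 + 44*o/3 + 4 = (o + 1/3)*(o + 2)*(o + 6)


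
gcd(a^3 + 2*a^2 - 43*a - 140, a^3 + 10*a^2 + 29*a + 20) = a^2 + 9*a + 20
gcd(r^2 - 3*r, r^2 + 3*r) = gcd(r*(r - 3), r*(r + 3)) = r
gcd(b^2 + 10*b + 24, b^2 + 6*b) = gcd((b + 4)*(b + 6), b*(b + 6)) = b + 6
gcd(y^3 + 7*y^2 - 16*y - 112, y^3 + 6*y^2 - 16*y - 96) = y^2 - 16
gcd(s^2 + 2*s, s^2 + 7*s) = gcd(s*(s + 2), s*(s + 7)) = s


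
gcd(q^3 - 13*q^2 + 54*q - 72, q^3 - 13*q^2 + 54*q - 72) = q^3 - 13*q^2 + 54*q - 72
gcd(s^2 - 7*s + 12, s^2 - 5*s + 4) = s - 4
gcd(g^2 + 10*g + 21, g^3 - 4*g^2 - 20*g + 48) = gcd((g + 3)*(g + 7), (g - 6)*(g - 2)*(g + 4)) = 1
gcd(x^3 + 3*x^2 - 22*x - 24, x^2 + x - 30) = x + 6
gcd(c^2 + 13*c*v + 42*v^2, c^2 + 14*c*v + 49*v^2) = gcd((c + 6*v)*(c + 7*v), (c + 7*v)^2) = c + 7*v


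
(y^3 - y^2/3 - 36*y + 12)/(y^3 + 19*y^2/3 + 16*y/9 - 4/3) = 3*(y - 6)/(3*y + 2)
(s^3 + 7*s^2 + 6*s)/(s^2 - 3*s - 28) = s*(s^2 + 7*s + 6)/(s^2 - 3*s - 28)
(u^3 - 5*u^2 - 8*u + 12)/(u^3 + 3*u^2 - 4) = (u - 6)/(u + 2)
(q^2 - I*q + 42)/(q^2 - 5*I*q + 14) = (q + 6*I)/(q + 2*I)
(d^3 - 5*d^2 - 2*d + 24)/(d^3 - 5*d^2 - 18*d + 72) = (d^2 - 2*d - 8)/(d^2 - 2*d - 24)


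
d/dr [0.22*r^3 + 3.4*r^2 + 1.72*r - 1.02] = 0.66*r^2 + 6.8*r + 1.72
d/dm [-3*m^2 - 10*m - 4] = -6*m - 10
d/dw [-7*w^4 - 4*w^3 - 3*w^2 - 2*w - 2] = -28*w^3 - 12*w^2 - 6*w - 2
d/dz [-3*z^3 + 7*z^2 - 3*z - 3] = -9*z^2 + 14*z - 3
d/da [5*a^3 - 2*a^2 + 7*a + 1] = 15*a^2 - 4*a + 7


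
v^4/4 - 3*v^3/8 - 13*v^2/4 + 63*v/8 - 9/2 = (v/4 + 1)*(v - 3)*(v - 3/2)*(v - 1)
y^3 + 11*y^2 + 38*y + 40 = (y + 2)*(y + 4)*(y + 5)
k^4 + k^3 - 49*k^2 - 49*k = k*(k - 7)*(k + 1)*(k + 7)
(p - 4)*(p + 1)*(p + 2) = p^3 - p^2 - 10*p - 8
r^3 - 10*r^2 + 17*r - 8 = (r - 8)*(r - 1)^2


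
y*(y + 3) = y^2 + 3*y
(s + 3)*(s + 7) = s^2 + 10*s + 21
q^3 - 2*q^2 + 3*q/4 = q*(q - 3/2)*(q - 1/2)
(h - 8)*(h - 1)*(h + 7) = h^3 - 2*h^2 - 55*h + 56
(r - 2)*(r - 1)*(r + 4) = r^3 + r^2 - 10*r + 8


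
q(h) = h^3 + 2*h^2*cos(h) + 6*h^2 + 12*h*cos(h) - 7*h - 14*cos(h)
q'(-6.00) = 21.39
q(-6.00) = 28.56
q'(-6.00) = 21.39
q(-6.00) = 28.56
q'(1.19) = 14.87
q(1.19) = 3.01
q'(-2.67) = -33.27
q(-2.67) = 70.74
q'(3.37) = 53.82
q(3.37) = 34.95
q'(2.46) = 6.31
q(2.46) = 12.53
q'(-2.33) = -43.08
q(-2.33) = 57.64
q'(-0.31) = -5.53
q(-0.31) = -13.98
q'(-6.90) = 39.39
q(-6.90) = 4.16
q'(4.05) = 126.61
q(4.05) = 95.04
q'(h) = -2*h^2*sin(h) + 3*h^2 - 12*h*sin(h) + 4*h*cos(h) + 12*h + 14*sin(h) + 12*cos(h) - 7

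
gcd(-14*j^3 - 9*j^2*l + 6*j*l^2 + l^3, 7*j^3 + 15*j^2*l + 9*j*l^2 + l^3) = 7*j^2 + 8*j*l + l^2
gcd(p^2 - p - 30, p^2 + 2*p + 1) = 1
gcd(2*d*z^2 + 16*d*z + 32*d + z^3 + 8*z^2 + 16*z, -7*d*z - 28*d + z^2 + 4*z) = z + 4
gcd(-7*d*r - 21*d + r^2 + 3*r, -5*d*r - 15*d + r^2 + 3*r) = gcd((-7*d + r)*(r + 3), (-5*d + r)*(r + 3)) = r + 3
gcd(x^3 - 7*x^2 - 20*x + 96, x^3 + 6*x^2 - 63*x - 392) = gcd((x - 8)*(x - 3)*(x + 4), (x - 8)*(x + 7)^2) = x - 8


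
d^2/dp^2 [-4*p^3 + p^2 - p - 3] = 2 - 24*p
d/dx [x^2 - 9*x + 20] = 2*x - 9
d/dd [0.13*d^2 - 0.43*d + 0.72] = 0.26*d - 0.43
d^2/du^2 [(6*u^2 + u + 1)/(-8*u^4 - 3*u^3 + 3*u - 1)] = 2*(-1152*u^8 - 816*u^7 - 886*u^6 - 1251*u^5 + 288*u^4 + 245*u^3 + 93*u^2 + 9*u - 18)/(512*u^12 + 576*u^11 + 216*u^10 - 549*u^9 - 240*u^8 + 63*u^7 + 243*u^6 - 63*u^5 - 30*u^4 - 18*u^3 + 27*u^2 - 9*u + 1)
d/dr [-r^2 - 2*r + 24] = -2*r - 2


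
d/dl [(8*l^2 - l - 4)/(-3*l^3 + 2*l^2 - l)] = 2*(12*l^4 - 3*l^3 - 21*l^2 + 8*l - 2)/(l^2*(9*l^4 - 12*l^3 + 10*l^2 - 4*l + 1))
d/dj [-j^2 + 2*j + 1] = 2 - 2*j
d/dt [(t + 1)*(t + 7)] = 2*t + 8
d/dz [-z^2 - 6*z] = -2*z - 6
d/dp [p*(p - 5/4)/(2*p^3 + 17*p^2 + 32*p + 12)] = (-8*p^4 + 20*p^3 + 213*p^2 + 96*p - 60)/(4*(4*p^6 + 68*p^5 + 417*p^4 + 1136*p^3 + 1432*p^2 + 768*p + 144))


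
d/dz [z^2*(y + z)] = z*(2*y + 3*z)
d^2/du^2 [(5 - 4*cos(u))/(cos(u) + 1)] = 9*(sin(u)^2 + cos(u) + 1)/(cos(u) + 1)^3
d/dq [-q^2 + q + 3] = 1 - 2*q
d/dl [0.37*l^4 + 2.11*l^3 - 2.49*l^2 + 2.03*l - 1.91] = 1.48*l^3 + 6.33*l^2 - 4.98*l + 2.03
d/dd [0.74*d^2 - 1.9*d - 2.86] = 1.48*d - 1.9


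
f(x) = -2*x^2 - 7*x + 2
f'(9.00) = -43.00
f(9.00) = -223.00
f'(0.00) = -7.00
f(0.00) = 2.00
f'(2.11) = -15.44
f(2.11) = -21.67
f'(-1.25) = -2.00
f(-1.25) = 7.62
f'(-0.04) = -6.84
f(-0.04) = 2.28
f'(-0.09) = -6.64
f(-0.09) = 2.61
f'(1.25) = -12.00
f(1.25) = -9.88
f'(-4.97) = 12.88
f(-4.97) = -12.61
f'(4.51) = -25.04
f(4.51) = -70.25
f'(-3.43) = 6.72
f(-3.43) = 2.48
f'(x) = -4*x - 7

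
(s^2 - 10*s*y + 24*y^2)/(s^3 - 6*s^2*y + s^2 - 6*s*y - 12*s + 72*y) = (s - 4*y)/(s^2 + s - 12)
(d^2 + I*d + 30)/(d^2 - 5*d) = (d^2 + I*d + 30)/(d*(d - 5))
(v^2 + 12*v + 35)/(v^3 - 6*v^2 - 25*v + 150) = (v + 7)/(v^2 - 11*v + 30)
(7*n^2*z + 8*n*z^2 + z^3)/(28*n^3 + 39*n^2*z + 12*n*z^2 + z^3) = z/(4*n + z)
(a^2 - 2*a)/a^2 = (a - 2)/a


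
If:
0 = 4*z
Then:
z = 0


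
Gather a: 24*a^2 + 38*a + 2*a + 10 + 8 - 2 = 24*a^2 + 40*a + 16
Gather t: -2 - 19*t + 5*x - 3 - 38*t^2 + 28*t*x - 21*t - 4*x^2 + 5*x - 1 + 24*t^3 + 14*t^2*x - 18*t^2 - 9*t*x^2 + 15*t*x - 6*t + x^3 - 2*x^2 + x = 24*t^3 + t^2*(14*x - 56) + t*(-9*x^2 + 43*x - 46) + x^3 - 6*x^2 + 11*x - 6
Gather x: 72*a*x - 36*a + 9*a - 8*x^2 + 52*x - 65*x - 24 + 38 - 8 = -27*a - 8*x^2 + x*(72*a - 13) + 6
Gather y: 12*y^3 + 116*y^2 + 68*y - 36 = 12*y^3 + 116*y^2 + 68*y - 36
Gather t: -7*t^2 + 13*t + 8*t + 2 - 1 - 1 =-7*t^2 + 21*t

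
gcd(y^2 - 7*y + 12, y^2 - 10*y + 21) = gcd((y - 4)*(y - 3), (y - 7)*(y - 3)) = y - 3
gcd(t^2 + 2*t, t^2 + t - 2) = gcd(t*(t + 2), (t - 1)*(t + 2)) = t + 2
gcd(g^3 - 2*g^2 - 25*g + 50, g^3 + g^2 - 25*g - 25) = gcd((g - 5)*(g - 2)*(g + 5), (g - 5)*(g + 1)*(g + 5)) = g^2 - 25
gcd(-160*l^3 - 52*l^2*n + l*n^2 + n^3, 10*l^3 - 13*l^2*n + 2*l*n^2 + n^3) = 5*l + n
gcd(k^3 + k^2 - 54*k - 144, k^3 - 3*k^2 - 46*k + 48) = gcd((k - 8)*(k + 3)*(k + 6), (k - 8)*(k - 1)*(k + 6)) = k^2 - 2*k - 48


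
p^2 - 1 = (p - 1)*(p + 1)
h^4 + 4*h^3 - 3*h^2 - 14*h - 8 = (h - 2)*(h + 1)^2*(h + 4)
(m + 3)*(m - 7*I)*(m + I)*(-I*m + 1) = -I*m^4 - 5*m^3 - 3*I*m^3 - 15*m^2 - 13*I*m^2 + 7*m - 39*I*m + 21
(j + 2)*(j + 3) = j^2 + 5*j + 6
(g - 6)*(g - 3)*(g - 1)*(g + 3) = g^4 - 7*g^3 - 3*g^2 + 63*g - 54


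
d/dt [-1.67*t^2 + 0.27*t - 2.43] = 0.27 - 3.34*t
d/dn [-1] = 0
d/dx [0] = 0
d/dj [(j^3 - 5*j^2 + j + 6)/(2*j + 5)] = (4*j^3 + 5*j^2 - 50*j - 7)/(4*j^2 + 20*j + 25)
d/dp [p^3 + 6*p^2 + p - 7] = 3*p^2 + 12*p + 1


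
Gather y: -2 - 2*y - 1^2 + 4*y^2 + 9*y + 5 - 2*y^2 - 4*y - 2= 2*y^2 + 3*y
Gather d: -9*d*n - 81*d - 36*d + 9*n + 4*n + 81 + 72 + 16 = d*(-9*n - 117) + 13*n + 169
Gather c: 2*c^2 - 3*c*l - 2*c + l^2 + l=2*c^2 + c*(-3*l - 2) + l^2 + l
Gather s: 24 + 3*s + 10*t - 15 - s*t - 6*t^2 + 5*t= s*(3 - t) - 6*t^2 + 15*t + 9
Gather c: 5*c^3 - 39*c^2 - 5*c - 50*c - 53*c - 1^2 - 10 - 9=5*c^3 - 39*c^2 - 108*c - 20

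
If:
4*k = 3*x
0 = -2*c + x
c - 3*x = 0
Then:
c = 0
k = 0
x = 0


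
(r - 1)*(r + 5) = r^2 + 4*r - 5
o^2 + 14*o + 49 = (o + 7)^2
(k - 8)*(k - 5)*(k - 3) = k^3 - 16*k^2 + 79*k - 120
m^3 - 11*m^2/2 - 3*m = m*(m - 6)*(m + 1/2)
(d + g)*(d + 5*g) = d^2 + 6*d*g + 5*g^2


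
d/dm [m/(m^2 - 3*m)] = -1/(m - 3)^2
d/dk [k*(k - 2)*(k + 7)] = 3*k^2 + 10*k - 14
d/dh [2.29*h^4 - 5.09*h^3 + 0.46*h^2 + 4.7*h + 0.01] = 9.16*h^3 - 15.27*h^2 + 0.92*h + 4.7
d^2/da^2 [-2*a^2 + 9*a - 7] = -4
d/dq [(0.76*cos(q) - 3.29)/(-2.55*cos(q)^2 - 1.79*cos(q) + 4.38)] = (-1.938*cos(q)^2 + 16.779*cos(q) + 2.5603)*sin(q)/(6.5025*cos(q)^4 + 9.129*cos(q)^3 - 19.1339*cos(q)^2 - 15.6804*cos(q) + 19.1844)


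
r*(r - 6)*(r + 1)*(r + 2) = r^4 - 3*r^3 - 16*r^2 - 12*r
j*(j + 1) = j^2 + j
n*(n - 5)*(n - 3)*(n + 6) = n^4 - 2*n^3 - 33*n^2 + 90*n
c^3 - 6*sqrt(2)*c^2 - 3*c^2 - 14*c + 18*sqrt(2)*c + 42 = (c - 3)*(c - 7*sqrt(2))*(c + sqrt(2))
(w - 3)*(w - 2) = w^2 - 5*w + 6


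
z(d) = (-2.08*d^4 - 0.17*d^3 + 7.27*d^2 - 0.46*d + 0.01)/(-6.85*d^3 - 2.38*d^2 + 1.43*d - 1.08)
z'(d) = (20.55*d^2 + 4.76*d - 1.43)*(-2.08*d^4 - 0.17*d^3 + 7.27*d^2 - 0.46*d + 0.01)/(-6.85*d^3 - 2.38*d^2 + 1.43*d - 1.08)^2 + (-8.32*d^3 - 0.51*d^2 + 14.54*d - 0.46)/(-6.85*d^3 - 2.38*d^2 + 1.43*d - 1.08) = (14.248*d^6 + 9.9008*d^5 + 41.2809*d^4 + 2.19740000000001*d^3 + 10.0576*d^2 - 15.6556*d + 0.4825)/(46.9225*d^6 + 32.606*d^5 - 13.9266*d^4 + 7.9892*d^3 + 7.1857*d^2 - 3.0888*d + 1.1664)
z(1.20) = -0.36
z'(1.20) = 0.71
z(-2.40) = -0.31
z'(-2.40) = 0.58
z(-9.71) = -2.93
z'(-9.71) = 0.31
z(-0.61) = -2.14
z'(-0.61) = 11.47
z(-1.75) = 0.17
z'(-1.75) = 1.02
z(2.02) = 0.11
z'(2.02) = 0.49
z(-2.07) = -0.10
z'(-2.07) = 0.72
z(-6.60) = -1.93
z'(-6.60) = 0.33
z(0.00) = -0.01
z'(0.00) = 0.41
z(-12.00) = -3.64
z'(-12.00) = 0.31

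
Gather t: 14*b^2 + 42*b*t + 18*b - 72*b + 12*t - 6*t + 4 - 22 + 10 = 14*b^2 - 54*b + t*(42*b + 6) - 8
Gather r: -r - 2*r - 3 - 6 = -3*r - 9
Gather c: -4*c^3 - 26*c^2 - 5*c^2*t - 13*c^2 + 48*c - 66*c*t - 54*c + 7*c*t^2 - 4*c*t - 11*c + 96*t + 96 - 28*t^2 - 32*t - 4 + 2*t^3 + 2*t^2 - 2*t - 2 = -4*c^3 + c^2*(-5*t - 39) + c*(7*t^2 - 70*t - 17) + 2*t^3 - 26*t^2 + 62*t + 90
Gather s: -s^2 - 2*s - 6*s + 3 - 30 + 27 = -s^2 - 8*s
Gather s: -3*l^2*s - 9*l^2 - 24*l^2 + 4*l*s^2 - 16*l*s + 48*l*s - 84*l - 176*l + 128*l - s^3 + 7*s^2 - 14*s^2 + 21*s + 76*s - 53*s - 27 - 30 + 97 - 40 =-33*l^2 - 132*l - s^3 + s^2*(4*l - 7) + s*(-3*l^2 + 32*l + 44)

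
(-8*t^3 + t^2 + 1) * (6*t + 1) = -48*t^4 - 2*t^3 + t^2 + 6*t + 1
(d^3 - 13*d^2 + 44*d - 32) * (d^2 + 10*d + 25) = d^5 - 3*d^4 - 61*d^3 + 83*d^2 + 780*d - 800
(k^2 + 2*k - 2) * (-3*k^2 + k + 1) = -3*k^4 - 5*k^3 + 9*k^2 - 2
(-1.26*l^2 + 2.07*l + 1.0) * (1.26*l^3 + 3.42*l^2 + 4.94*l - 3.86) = -1.5876*l^5 - 1.701*l^4 + 2.115*l^3 + 18.5094*l^2 - 3.0502*l - 3.86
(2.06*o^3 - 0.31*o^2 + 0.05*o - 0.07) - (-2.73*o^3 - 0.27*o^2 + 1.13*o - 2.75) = 4.79*o^3 - 0.04*o^2 - 1.08*o + 2.68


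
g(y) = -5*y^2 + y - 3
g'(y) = 1 - 10*y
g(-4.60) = -113.40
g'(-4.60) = 47.00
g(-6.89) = -247.25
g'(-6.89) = 69.90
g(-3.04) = -52.25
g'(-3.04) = 31.40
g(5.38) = -142.34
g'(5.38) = -52.80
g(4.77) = -111.99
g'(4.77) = -46.70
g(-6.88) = -246.55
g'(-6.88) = 69.80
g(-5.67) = -169.41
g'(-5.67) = 57.70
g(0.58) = -4.10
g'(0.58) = -4.80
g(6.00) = -177.00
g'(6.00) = -59.00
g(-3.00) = -51.00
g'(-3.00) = 31.00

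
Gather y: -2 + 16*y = 16*y - 2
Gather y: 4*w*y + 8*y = y*(4*w + 8)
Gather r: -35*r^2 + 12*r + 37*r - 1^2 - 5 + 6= -35*r^2 + 49*r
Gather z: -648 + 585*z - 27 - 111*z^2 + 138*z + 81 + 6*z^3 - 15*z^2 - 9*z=6*z^3 - 126*z^2 + 714*z - 594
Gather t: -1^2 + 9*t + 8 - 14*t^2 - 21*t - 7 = -14*t^2 - 12*t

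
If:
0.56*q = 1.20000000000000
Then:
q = 2.14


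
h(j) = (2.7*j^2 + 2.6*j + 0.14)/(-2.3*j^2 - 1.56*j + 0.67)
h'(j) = (4.6*j + 1.56)*(2.7*j^2 + 2.6*j + 0.14)/(-2.3*j^2 - 1.56*j + 0.67)^2 + (5.4*j + 2.6)/(-2.3*j^2 - 1.56*j + 0.67)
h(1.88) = -1.40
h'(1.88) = 0.15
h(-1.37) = -1.09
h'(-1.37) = -0.25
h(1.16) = -1.60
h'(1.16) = 0.52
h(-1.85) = -1.06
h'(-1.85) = 0.01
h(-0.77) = -0.51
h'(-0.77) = -1.06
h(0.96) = -1.74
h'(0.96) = 0.88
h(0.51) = -3.00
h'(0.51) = 8.77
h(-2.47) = -1.07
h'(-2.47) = 0.02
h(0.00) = 0.21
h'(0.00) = 4.37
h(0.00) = 0.21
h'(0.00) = 4.37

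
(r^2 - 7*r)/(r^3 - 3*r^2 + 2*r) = (r - 7)/(r^2 - 3*r + 2)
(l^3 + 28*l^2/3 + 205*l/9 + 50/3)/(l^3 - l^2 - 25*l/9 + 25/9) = (3*l^2 + 23*l + 30)/(3*l^2 - 8*l + 5)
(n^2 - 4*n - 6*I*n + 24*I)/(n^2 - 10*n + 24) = (n - 6*I)/(n - 6)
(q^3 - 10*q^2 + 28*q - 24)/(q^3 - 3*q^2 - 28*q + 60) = (q - 2)/(q + 5)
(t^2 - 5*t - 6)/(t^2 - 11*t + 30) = (t + 1)/(t - 5)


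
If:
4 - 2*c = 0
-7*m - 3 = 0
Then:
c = 2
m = -3/7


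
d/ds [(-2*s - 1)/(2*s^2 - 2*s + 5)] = 4*(s^2 + s - 3)/(4*s^4 - 8*s^3 + 24*s^2 - 20*s + 25)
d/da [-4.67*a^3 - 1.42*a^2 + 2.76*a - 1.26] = -14.01*a^2 - 2.84*a + 2.76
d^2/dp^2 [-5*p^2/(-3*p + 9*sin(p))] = (-5*p^3*sin(p) + 15*p^2*cos(2*p)/2 + 45*p^2/2 - 30*p*sin(2*p) - 15*cos(2*p) + 15)/(p - 3*sin(p))^3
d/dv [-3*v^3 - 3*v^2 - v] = -9*v^2 - 6*v - 1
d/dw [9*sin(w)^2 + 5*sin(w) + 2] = (18*sin(w) + 5)*cos(w)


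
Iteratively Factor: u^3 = (u)*(u^2) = u^2*(u)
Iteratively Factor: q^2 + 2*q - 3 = (q - 1)*(q + 3)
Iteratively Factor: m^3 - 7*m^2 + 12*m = (m)*(m^2 - 7*m + 12) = m*(m - 4)*(m - 3)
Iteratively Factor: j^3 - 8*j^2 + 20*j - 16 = (j - 4)*(j^2 - 4*j + 4) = (j - 4)*(j - 2)*(j - 2)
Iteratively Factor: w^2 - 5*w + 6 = (w - 2)*(w - 3)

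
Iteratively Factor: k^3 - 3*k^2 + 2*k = (k - 2)*(k^2 - k) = k*(k - 2)*(k - 1)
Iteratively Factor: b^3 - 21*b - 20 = (b + 4)*(b^2 - 4*b - 5) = (b + 1)*(b + 4)*(b - 5)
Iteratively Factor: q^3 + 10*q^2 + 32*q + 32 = (q + 4)*(q^2 + 6*q + 8) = (q + 2)*(q + 4)*(q + 4)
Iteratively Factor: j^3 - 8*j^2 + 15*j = (j - 3)*(j^2 - 5*j) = (j - 5)*(j - 3)*(j)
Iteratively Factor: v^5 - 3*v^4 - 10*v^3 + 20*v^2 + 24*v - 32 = (v - 2)*(v^4 - v^3 - 12*v^2 - 4*v + 16) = (v - 2)*(v - 1)*(v^3 - 12*v - 16) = (v - 2)*(v - 1)*(v + 2)*(v^2 - 2*v - 8) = (v - 2)*(v - 1)*(v + 2)^2*(v - 4)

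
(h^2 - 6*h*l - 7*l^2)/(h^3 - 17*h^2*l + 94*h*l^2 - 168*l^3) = (h + l)/(h^2 - 10*h*l + 24*l^2)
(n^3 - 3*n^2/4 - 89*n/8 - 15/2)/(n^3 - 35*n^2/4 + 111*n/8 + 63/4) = (2*n^2 - 3*n - 20)/(2*n^2 - 19*n + 42)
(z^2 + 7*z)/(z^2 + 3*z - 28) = z/(z - 4)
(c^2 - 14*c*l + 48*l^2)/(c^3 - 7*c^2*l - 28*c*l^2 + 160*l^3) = (c - 6*l)/(c^2 + c*l - 20*l^2)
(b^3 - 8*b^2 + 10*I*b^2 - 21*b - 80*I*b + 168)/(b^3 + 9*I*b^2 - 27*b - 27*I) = (b^2 + b*(-8 + 7*I) - 56*I)/(b^2 + 6*I*b - 9)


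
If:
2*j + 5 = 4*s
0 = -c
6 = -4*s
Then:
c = 0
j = -11/2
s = -3/2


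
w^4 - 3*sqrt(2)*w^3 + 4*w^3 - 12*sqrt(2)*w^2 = w^2*(w + 4)*(w - 3*sqrt(2))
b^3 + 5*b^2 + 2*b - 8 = (b - 1)*(b + 2)*(b + 4)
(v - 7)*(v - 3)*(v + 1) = v^3 - 9*v^2 + 11*v + 21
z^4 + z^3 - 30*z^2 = z^2*(z - 5)*(z + 6)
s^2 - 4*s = s*(s - 4)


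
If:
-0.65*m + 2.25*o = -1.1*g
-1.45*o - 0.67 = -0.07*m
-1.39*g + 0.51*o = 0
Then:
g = -0.21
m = -2.35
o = -0.58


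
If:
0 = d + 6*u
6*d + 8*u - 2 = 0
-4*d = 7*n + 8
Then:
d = 3/7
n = -68/49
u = -1/14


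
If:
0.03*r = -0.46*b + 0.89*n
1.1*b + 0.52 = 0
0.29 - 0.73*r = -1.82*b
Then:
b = -0.47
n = -0.27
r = -0.78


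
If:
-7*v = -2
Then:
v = 2/7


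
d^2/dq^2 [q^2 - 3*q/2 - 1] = 2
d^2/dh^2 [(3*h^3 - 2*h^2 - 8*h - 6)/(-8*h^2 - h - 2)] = 2*(541*h^3 + 1038*h^2 - 276*h - 98)/(512*h^6 + 192*h^5 + 408*h^4 + 97*h^3 + 102*h^2 + 12*h + 8)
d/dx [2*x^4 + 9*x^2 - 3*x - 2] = 8*x^3 + 18*x - 3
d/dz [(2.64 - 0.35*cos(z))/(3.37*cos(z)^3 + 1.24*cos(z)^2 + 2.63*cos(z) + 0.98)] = (-2.359*cos(z)^3 + 26.2564*cos(z)^2 + 6.5472*cos(z) + 7.2862)*sin(z)/(11.3569*cos(z)^6 + 8.3576*cos(z)^5 + 19.2638*cos(z)^4 + 13.1276*cos(z)^3 + 9.3473*cos(z)^2 + 5.1548*cos(z) + 0.9604)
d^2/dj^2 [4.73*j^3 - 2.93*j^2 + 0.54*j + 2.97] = 28.38*j - 5.86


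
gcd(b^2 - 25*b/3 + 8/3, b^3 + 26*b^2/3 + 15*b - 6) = b - 1/3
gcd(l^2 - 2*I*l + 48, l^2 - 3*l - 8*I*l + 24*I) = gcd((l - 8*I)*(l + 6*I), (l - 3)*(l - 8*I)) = l - 8*I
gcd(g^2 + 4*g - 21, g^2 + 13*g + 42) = g + 7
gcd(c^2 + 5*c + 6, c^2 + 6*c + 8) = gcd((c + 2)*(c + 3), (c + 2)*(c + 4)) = c + 2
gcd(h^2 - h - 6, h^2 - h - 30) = 1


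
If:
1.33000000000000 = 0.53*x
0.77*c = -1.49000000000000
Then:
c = -1.94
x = 2.51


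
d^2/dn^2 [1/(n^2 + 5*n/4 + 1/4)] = 8*(-16*n^2 - 20*n + (8*n + 5)^2 - 4)/(4*n^2 + 5*n + 1)^3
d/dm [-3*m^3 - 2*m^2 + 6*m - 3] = -9*m^2 - 4*m + 6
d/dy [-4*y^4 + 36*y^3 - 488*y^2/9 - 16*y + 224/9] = -16*y^3 + 108*y^2 - 976*y/9 - 16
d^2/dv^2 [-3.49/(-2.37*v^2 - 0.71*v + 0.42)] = (-39.205962*v^2 - 11.745246*v + 3.49*(4.74*v + 0.71)*(9.48*v + 1.42) + 6.947892)/(2.37*v^2 + 0.71*v - 0.42)^3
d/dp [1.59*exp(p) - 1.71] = 1.59*exp(p)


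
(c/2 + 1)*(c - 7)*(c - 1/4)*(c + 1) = c^4/2 - 17*c^3/8 - 9*c^2 - 37*c/8 + 7/4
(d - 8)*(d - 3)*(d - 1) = d^3 - 12*d^2 + 35*d - 24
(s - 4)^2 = s^2 - 8*s + 16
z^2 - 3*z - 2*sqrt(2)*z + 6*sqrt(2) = (z - 3)*(z - 2*sqrt(2))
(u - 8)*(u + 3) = u^2 - 5*u - 24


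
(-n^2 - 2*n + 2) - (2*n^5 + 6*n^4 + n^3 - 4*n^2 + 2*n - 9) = -2*n^5 - 6*n^4 - n^3 + 3*n^2 - 4*n + 11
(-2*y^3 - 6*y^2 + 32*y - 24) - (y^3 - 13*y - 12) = -3*y^3 - 6*y^2 + 45*y - 12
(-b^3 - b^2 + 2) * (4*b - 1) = -4*b^4 - 3*b^3 + b^2 + 8*b - 2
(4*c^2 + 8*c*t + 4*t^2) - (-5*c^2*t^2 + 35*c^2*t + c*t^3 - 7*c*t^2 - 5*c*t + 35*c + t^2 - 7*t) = 5*c^2*t^2 - 35*c^2*t + 4*c^2 - c*t^3 + 7*c*t^2 + 13*c*t - 35*c + 3*t^2 + 7*t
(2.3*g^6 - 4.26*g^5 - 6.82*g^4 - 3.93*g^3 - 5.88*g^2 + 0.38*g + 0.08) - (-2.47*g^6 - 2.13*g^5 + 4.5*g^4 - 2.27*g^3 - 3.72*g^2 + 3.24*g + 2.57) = 4.77*g^6 - 2.13*g^5 - 11.32*g^4 - 1.66*g^3 - 2.16*g^2 - 2.86*g - 2.49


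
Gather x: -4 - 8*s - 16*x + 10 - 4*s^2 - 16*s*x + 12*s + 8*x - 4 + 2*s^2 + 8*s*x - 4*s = -2*s^2 + x*(-8*s - 8) + 2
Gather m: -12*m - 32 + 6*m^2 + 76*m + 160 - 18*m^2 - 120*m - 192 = -12*m^2 - 56*m - 64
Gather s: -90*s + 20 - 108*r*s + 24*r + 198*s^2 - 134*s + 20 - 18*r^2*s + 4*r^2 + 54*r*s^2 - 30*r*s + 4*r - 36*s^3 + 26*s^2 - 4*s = 4*r^2 + 28*r - 36*s^3 + s^2*(54*r + 224) + s*(-18*r^2 - 138*r - 228) + 40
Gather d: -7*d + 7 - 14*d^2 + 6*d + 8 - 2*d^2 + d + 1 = 16 - 16*d^2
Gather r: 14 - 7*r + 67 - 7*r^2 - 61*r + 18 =-7*r^2 - 68*r + 99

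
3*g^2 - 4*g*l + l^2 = (-3*g + l)*(-g + l)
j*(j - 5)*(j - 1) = j^3 - 6*j^2 + 5*j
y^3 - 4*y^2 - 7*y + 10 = (y - 5)*(y - 1)*(y + 2)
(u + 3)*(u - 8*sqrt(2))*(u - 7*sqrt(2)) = u^3 - 15*sqrt(2)*u^2 + 3*u^2 - 45*sqrt(2)*u + 112*u + 336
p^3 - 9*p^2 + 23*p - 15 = (p - 5)*(p - 3)*(p - 1)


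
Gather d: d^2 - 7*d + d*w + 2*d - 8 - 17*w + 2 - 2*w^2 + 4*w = d^2 + d*(w - 5) - 2*w^2 - 13*w - 6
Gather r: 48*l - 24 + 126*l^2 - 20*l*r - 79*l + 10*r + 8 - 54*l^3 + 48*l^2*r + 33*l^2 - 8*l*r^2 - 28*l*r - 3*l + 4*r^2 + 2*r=-54*l^3 + 159*l^2 - 34*l + r^2*(4 - 8*l) + r*(48*l^2 - 48*l + 12) - 16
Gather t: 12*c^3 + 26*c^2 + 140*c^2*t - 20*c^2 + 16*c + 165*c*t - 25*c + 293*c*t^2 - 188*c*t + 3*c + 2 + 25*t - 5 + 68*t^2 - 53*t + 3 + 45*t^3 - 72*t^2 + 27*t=12*c^3 + 6*c^2 - 6*c + 45*t^3 + t^2*(293*c - 4) + t*(140*c^2 - 23*c - 1)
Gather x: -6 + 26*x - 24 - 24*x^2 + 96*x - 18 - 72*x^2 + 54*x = -96*x^2 + 176*x - 48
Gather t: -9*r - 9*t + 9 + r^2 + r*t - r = r^2 - 10*r + t*(r - 9) + 9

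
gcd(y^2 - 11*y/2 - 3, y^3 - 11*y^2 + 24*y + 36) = y - 6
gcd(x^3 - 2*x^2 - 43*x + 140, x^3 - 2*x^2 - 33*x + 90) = x - 5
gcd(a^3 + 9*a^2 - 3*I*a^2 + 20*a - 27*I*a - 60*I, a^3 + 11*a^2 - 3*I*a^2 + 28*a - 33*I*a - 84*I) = a^2 + a*(4 - 3*I) - 12*I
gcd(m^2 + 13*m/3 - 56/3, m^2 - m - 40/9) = m - 8/3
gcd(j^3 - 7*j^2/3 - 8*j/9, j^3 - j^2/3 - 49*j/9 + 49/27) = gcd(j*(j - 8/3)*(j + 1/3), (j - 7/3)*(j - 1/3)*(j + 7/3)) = 1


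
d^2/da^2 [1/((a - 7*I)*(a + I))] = 2*((a - 7*I)^2 + (a - 7*I)*(a + I) + (a + I)^2)/((a - 7*I)^3*(a + I)^3)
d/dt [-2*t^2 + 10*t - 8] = 10 - 4*t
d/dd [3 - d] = -1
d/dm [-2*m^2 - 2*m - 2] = -4*m - 2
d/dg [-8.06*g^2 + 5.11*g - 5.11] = 5.11 - 16.12*g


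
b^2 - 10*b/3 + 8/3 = (b - 2)*(b - 4/3)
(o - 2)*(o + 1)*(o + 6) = o^3 + 5*o^2 - 8*o - 12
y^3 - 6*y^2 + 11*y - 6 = (y - 3)*(y - 2)*(y - 1)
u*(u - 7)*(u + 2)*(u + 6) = u^4 + u^3 - 44*u^2 - 84*u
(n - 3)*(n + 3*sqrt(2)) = n^2 - 3*n + 3*sqrt(2)*n - 9*sqrt(2)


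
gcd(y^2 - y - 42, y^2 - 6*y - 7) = y - 7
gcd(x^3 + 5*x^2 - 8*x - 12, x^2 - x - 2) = x^2 - x - 2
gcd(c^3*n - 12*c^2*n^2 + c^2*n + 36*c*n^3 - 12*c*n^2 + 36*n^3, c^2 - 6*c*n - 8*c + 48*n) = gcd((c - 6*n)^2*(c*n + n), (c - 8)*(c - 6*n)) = c - 6*n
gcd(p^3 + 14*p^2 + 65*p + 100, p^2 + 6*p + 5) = p + 5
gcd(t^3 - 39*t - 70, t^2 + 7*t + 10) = t^2 + 7*t + 10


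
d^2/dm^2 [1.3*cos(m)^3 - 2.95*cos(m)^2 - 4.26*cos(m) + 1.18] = 3.285*cos(m) + 5.9*cos(2*m) - 2.925*cos(3*m)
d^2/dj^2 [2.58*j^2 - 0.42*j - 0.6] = 5.16000000000000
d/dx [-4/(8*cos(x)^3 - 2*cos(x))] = 2*(1 - 12*cos(x)^2)*sin(x)/((4*cos(x)^2 - 1)^2*cos(x)^2)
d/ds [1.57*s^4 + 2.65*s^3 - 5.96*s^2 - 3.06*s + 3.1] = 6.28*s^3 + 7.95*s^2 - 11.92*s - 3.06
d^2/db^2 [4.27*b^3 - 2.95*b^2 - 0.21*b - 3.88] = 25.62*b - 5.9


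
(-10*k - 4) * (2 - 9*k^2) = 90*k^3 + 36*k^2 - 20*k - 8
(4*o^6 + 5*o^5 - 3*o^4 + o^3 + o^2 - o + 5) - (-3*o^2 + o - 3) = 4*o^6 + 5*o^5 - 3*o^4 + o^3 + 4*o^2 - 2*o + 8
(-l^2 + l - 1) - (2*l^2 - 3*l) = -3*l^2 + 4*l - 1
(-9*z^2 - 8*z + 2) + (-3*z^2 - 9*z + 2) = -12*z^2 - 17*z + 4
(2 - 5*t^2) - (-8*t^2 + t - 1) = 3*t^2 - t + 3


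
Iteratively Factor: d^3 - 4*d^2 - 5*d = (d + 1)*(d^2 - 5*d) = d*(d + 1)*(d - 5)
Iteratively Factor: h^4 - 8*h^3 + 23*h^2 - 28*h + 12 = (h - 1)*(h^3 - 7*h^2 + 16*h - 12) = (h - 2)*(h - 1)*(h^2 - 5*h + 6) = (h - 3)*(h - 2)*(h - 1)*(h - 2)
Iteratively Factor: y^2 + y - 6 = (y - 2)*(y + 3)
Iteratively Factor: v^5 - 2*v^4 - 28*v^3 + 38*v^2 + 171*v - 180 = (v + 4)*(v^4 - 6*v^3 - 4*v^2 + 54*v - 45) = (v + 3)*(v + 4)*(v^3 - 9*v^2 + 23*v - 15) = (v - 3)*(v + 3)*(v + 4)*(v^2 - 6*v + 5) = (v - 5)*(v - 3)*(v + 3)*(v + 4)*(v - 1)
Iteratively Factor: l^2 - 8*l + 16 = (l - 4)*(l - 4)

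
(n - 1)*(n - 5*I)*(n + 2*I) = n^3 - n^2 - 3*I*n^2 + 10*n + 3*I*n - 10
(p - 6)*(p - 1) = p^2 - 7*p + 6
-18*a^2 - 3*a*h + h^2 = (-6*a + h)*(3*a + h)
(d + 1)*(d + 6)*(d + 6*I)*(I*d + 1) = I*d^4 - 5*d^3 + 7*I*d^3 - 35*d^2 + 12*I*d^2 - 30*d + 42*I*d + 36*I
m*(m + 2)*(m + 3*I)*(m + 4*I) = m^4 + 2*m^3 + 7*I*m^3 - 12*m^2 + 14*I*m^2 - 24*m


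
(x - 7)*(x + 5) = x^2 - 2*x - 35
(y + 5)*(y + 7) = y^2 + 12*y + 35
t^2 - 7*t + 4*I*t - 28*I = (t - 7)*(t + 4*I)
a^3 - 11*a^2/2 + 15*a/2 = a*(a - 3)*(a - 5/2)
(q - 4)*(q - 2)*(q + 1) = q^3 - 5*q^2 + 2*q + 8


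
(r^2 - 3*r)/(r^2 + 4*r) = (r - 3)/(r + 4)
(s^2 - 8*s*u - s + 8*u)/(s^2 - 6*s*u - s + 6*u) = (s - 8*u)/(s - 6*u)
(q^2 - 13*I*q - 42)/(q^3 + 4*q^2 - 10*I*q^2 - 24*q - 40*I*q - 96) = (q - 7*I)/(q^2 + 4*q*(1 - I) - 16*I)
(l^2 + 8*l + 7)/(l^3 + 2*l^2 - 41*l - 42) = 1/(l - 6)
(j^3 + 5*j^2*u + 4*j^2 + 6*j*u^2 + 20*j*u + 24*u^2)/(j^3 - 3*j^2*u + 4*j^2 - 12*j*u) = (-j^2 - 5*j*u - 6*u^2)/(j*(-j + 3*u))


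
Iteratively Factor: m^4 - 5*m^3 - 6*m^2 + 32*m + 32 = (m - 4)*(m^3 - m^2 - 10*m - 8) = (m - 4)*(m + 1)*(m^2 - 2*m - 8) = (m - 4)*(m + 1)*(m + 2)*(m - 4)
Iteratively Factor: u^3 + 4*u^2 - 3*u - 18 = (u + 3)*(u^2 + u - 6) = (u + 3)^2*(u - 2)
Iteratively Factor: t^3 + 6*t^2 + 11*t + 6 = (t + 3)*(t^2 + 3*t + 2) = (t + 2)*(t + 3)*(t + 1)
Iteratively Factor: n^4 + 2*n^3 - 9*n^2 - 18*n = (n + 2)*(n^3 - 9*n) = n*(n + 2)*(n^2 - 9) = n*(n + 2)*(n + 3)*(n - 3)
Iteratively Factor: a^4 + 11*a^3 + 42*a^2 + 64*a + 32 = (a + 2)*(a^3 + 9*a^2 + 24*a + 16) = (a + 2)*(a + 4)*(a^2 + 5*a + 4) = (a + 2)*(a + 4)^2*(a + 1)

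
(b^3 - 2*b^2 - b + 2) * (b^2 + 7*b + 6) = b^5 + 5*b^4 - 9*b^3 - 17*b^2 + 8*b + 12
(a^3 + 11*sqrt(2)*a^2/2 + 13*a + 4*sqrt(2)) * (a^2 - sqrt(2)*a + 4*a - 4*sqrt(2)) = a^5 + 4*a^4 + 9*sqrt(2)*a^4/2 + 2*a^3 + 18*sqrt(2)*a^3 - 9*sqrt(2)*a^2 + 8*a^2 - 36*sqrt(2)*a - 8*a - 32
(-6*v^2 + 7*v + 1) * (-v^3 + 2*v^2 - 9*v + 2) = 6*v^5 - 19*v^4 + 67*v^3 - 73*v^2 + 5*v + 2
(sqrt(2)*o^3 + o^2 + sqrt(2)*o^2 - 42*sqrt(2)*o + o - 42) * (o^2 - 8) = sqrt(2)*o^5 + o^4 + sqrt(2)*o^4 - 50*sqrt(2)*o^3 + o^3 - 50*o^2 - 8*sqrt(2)*o^2 - 8*o + 336*sqrt(2)*o + 336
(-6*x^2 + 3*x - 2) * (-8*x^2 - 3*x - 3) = 48*x^4 - 6*x^3 + 25*x^2 - 3*x + 6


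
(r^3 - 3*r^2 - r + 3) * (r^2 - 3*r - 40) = r^5 - 6*r^4 - 32*r^3 + 126*r^2 + 31*r - 120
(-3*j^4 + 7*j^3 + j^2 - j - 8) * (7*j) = -21*j^5 + 49*j^4 + 7*j^3 - 7*j^2 - 56*j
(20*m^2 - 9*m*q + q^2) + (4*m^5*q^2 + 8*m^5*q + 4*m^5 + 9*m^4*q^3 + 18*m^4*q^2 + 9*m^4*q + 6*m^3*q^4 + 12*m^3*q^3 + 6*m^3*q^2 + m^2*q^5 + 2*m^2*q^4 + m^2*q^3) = 4*m^5*q^2 + 8*m^5*q + 4*m^5 + 9*m^4*q^3 + 18*m^4*q^2 + 9*m^4*q + 6*m^3*q^4 + 12*m^3*q^3 + 6*m^3*q^2 + m^2*q^5 + 2*m^2*q^4 + m^2*q^3 + 20*m^2 - 9*m*q + q^2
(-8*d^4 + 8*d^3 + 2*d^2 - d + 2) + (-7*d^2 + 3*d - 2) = -8*d^4 + 8*d^3 - 5*d^2 + 2*d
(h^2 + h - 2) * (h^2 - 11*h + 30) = h^4 - 10*h^3 + 17*h^2 + 52*h - 60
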